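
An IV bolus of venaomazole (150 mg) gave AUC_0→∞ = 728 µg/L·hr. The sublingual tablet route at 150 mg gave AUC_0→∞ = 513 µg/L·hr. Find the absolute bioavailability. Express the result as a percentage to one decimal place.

F = (AUC_ev / D_ev) / (AUC_iv / D_iv)
  = (513/150) / (728/150)
  = 3.42 / 4.85333 = 0.7047
  = 70.47%

F = 70.5%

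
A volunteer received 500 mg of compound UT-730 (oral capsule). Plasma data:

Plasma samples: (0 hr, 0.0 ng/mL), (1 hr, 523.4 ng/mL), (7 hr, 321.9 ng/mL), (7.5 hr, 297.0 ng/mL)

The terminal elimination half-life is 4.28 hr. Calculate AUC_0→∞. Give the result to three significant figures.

AUC = 4790 ng/mL·hr

Trapezoidal AUC_0→7.5:
  [0→1]: (0.0+523.4)/2 × 1 = 261.7
  [1→7]: (523.4+321.9)/2 × 6 = 2535.9
  [7→7.5]: (321.9+297.0)/2 × 0.5 = 154.725
  Sum = 2952.325 ng/mL·hr
k_e = ln2 / t½ = 0.693147 / 4.28 = 0.1620 hr^-1
Extrapolated tail: C_last / k_e = 297.0 / 0.162 = 1833.333
AUC_0→∞ = 2952.325 + 1833.333 = 4785.658 ng/mL·hr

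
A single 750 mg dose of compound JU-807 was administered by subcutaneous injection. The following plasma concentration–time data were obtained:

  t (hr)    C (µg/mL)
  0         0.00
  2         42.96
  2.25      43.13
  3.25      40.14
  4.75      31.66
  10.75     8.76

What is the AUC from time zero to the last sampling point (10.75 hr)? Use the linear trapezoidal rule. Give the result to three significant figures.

Trapezoidal AUC_0→10.75:
  [0→2]: (0.00+42.96)/2 × 2 = 42.96
  [2→2.25]: (42.96+43.13)/2 × 0.25 = 10.76125
  [2.25→3.25]: (43.13+40.14)/2 × 1 = 41.635
  [3.25→4.75]: (40.14+31.66)/2 × 1.5 = 53.85
  [4.75→10.75]: (31.66+8.76)/2 × 6 = 121.26
  Sum = 270.46625 µg/mL·hr

AUC = 270 µg/mL·hr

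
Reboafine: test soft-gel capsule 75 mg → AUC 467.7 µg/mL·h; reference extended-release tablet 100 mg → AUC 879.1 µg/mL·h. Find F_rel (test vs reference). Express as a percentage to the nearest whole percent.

F_rel = (AUC_test/D_test) / (AUC_ref/D_ref)
      = (467.7/75) / (879.1/100)
      = 6.236 / 8.791 = 0.7094 = 70.94%

F_rel = 71%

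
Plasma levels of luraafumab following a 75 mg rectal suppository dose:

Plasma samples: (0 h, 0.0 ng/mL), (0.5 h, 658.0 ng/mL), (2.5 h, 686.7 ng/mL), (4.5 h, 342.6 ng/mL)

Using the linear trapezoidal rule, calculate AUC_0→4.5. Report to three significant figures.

AUC = 2540 ng/mL·h

Trapezoidal AUC_0→4.5:
  [0→0.5]: (0.0+658.0)/2 × 0.5 = 164.5
  [0.5→2.5]: (658.0+686.7)/2 × 2 = 1344.7
  [2.5→4.5]: (686.7+342.6)/2 × 2 = 1029.3
  Sum = 2538.5 ng/mL·h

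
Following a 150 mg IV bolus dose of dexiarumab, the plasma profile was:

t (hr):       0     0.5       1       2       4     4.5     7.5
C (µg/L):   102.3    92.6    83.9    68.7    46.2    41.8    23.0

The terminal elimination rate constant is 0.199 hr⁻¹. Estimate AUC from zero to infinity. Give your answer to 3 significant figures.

Trapezoidal AUC_0→7.5:
  [0→0.5]: (102.3+92.6)/2 × 0.5 = 48.725
  [0.5→1]: (92.6+83.9)/2 × 0.5 = 44.125
  [1→2]: (83.9+68.7)/2 × 1 = 76.3
  [2→4]: (68.7+46.2)/2 × 2 = 114.9
  [4→4.5]: (46.2+41.8)/2 × 0.5 = 22.0
  [4.5→7.5]: (41.8+23.0)/2 × 3 = 97.2
  Sum = 403.25 µg/L·hr
Extrapolated tail: C_last / k_e = 23.0 / 0.199 = 115.578
AUC_0→∞ = 403.25 + 115.578 = 518.828 µg/L·hr

AUC = 519 µg/L·hr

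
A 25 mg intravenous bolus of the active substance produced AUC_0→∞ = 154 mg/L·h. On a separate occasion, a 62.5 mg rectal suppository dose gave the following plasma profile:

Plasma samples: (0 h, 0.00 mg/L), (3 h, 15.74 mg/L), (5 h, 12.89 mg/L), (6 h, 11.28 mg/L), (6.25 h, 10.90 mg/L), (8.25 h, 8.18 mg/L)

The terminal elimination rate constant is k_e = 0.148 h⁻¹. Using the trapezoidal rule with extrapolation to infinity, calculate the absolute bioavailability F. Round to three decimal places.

F = 0.367

Trapezoidal AUC_0→8.25 (rectal suppository):
  [0→3]: (0.00+15.74)/2 × 3 = 23.61
  [3→5]: (15.74+12.89)/2 × 2 = 28.63
  [5→6]: (12.89+11.28)/2 × 1 = 12.085
  [6→6.25]: (11.28+10.90)/2 × 0.25 = 2.7725
  [6.25→8.25]: (10.90+8.18)/2 × 2 = 19.08
  Sum = 86.1775 mg/L·h
Tail: C_last/k_e = 8.18/0.148 = 55.270
AUC_0→∞ (rectal suppository) = 86.1775 + 55.270 = 141.4475 mg/L·h
F = (AUC_ev/D_ev)/(AUC_iv/D_iv) = (141.4475/62.5)/(154/25) = 2.26316/6.16 = 0.3674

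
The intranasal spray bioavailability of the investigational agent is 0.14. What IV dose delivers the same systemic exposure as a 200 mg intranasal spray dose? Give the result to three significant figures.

D_iv = 28.0 mg

Systemic exposure from an extravascular dose = F × D_ev, so the equivalent IV dose is F × D_ev.
D_iv = F × D_ev = 0.14 × 200 = 28 mg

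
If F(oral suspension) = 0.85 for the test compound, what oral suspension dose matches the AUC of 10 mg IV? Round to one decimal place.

D_oral = 11.8 mg

For equal systemic exposure: F × D_ev = D_iv
D_ev = D_iv / F = 10 / 0.85 = 11.7647 mg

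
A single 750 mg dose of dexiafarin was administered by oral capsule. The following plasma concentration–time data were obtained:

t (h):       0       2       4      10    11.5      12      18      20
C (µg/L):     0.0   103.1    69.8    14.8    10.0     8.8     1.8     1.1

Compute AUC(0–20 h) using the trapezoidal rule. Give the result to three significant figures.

Trapezoidal AUC_0→20:
  [0→2]: (0.0+103.1)/2 × 2 = 103.1
  [2→4]: (103.1+69.8)/2 × 2 = 172.9
  [4→10]: (69.8+14.8)/2 × 6 = 253.8
  [10→11.5]: (14.8+10.0)/2 × 1.5 = 18.6
  [11.5→12]: (10.0+8.8)/2 × 0.5 = 4.7
  [12→18]: (8.8+1.8)/2 × 6 = 31.8
  [18→20]: (1.8+1.1)/2 × 2 = 2.9
  Sum = 587.8 µg/L·h

AUC = 588 µg/L·h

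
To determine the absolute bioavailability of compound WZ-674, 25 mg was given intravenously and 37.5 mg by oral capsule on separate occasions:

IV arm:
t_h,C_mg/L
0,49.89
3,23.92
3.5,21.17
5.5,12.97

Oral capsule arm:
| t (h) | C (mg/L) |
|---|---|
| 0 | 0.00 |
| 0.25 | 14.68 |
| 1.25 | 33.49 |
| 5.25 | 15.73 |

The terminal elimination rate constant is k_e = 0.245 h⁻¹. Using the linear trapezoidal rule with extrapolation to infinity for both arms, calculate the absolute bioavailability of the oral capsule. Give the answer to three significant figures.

F = 0.601

Trapezoidal AUC_0→5.5 (IV):
  [0→3]: (49.89+23.92)/2 × 3 = 110.715
  [3→3.5]: (23.92+21.17)/2 × 0.5 = 11.2725
  [3.5→5.5]: (21.17+12.97)/2 × 2 = 34.14
  Sum = 156.1275 mg/L·h
IV tail: 12.97/0.245 = 52.939; AUC_iv,0→∞ = 156.1275 + 52.939 = 209.0665 mg/L·h
Trapezoidal AUC_0→5.25 (oral capsule):
  [0→0.25]: (0.00+14.68)/2 × 0.25 = 1.835
  [0.25→1.25]: (14.68+33.49)/2 × 1 = 24.085
  [1.25→5.25]: (33.49+15.73)/2 × 4 = 98.44
  Sum = 124.36 mg/L·h
oral capsule tail: 15.73/0.245 = 64.204; AUC_ev,0→∞ = 124.36 + 64.204 = 188.564 mg/L·h
F = (AUC_ev/D_ev)/(AUC_iv/D_iv) = (188.564/37.5)/(209.0665/25) = 5.02837/8.36266 = 0.6013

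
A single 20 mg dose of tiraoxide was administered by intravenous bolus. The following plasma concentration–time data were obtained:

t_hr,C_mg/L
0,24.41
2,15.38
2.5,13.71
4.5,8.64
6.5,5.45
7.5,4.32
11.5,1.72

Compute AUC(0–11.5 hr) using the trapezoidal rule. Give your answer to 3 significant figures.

AUC = 100 mg/L·hr

Trapezoidal AUC_0→11.5:
  [0→2]: (24.41+15.38)/2 × 2 = 39.79
  [2→2.5]: (15.38+13.71)/2 × 0.5 = 7.2725
  [2.5→4.5]: (13.71+8.64)/2 × 2 = 22.35
  [4.5→6.5]: (8.64+5.45)/2 × 2 = 14.09
  [6.5→7.5]: (5.45+4.32)/2 × 1 = 4.885
  [7.5→11.5]: (4.32+1.72)/2 × 4 = 12.08
  Sum = 100.4675 mg/L·hr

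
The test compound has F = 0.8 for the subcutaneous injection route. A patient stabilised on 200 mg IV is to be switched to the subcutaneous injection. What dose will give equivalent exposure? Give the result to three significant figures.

D_subcutaneous = 250 mg

For equal systemic exposure: F × D_ev = D_iv
D_ev = D_iv / F = 200 / 0.8 = 250 mg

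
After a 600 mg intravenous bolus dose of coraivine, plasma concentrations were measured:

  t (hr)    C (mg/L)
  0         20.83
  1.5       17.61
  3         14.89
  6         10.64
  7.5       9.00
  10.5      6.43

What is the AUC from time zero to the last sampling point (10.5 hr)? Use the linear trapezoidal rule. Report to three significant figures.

Trapezoidal AUC_0→10.5:
  [0→1.5]: (20.83+17.61)/2 × 1.5 = 28.83
  [1.5→3]: (17.61+14.89)/2 × 1.5 = 24.375
  [3→6]: (14.89+10.64)/2 × 3 = 38.295
  [6→7.5]: (10.64+9.00)/2 × 1.5 = 14.73
  [7.5→10.5]: (9.00+6.43)/2 × 3 = 23.145
  Sum = 129.375 mg/L·hr

AUC = 129 mg/L·hr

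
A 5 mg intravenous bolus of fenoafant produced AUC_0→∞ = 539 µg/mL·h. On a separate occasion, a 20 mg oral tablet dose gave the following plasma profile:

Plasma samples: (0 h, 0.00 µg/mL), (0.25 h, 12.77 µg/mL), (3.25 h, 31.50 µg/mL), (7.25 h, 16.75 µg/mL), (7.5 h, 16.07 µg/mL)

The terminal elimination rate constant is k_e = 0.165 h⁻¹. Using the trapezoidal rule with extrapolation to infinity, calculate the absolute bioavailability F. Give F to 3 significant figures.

Trapezoidal AUC_0→7.5 (oral tablet):
  [0→0.25]: (0.00+12.77)/2 × 0.25 = 1.59625
  [0.25→3.25]: (12.77+31.50)/2 × 3 = 66.405
  [3.25→7.25]: (31.50+16.75)/2 × 4 = 96.5
  [7.25→7.5]: (16.75+16.07)/2 × 0.25 = 4.1025
  Sum = 168.60375 µg/mL·h
Tail: C_last/k_e = 16.07/0.165 = 97.394
AUC_0→∞ (oral tablet) = 168.60375 + 97.394 = 265.99775 µg/mL·h
F = (AUC_ev/D_ev)/(AUC_iv/D_iv) = (265.99775/20)/(539/5) = 13.2999/107.8 = 0.1234

F = 0.123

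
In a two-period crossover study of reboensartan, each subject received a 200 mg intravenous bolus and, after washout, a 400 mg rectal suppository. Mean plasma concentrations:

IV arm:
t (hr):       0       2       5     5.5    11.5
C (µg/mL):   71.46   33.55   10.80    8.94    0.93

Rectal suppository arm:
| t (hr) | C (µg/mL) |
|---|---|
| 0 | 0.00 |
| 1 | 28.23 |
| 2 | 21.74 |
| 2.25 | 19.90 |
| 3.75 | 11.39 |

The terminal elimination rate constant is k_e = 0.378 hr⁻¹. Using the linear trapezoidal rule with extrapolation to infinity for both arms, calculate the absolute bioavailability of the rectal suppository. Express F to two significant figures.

Trapezoidal AUC_0→11.5 (IV):
  [0→2]: (71.46+33.55)/2 × 2 = 105.01
  [2→5]: (33.55+10.80)/2 × 3 = 66.525
  [5→5.5]: (10.80+8.94)/2 × 0.5 = 4.935
  [5.5→11.5]: (8.94+0.93)/2 × 6 = 29.61
  Sum = 206.08 µg/mL·hr
IV tail: 0.93/0.378 = 2.460; AUC_iv,0→∞ = 206.08 + 2.460 = 208.54 µg/mL·hr
Trapezoidal AUC_0→3.75 (rectal suppository):
  [0→1]: (0.00+28.23)/2 × 1 = 14.115
  [1→2]: (28.23+21.74)/2 × 1 = 24.985
  [2→2.25]: (21.74+19.90)/2 × 0.25 = 5.205
  [2.25→3.75]: (19.90+11.39)/2 × 1.5 = 23.4675
  Sum = 67.7725 µg/mL·hr
rectal suppository tail: 11.39/0.378 = 30.132; AUC_ev,0→∞ = 67.7725 + 30.132 = 97.9045 µg/mL·hr
F = (AUC_ev/D_ev)/(AUC_iv/D_iv) = (97.9045/400)/(208.54/200) = 0.24476125/1.0427 = 0.2347

F = 0.23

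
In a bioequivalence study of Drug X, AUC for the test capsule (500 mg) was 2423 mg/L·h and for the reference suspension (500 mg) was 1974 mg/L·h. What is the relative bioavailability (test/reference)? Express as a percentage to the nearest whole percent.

F_rel = 123%

F_rel = (AUC_test/D_test) / (AUC_ref/D_ref)
      = (2423/500) / (1974/500)
      = 4.846 / 3.948 = 1.2275 = 122.75%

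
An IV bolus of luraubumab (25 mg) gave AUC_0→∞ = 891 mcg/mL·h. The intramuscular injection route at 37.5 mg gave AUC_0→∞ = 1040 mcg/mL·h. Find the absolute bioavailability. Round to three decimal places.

F = (AUC_ev / D_ev) / (AUC_iv / D_iv)
  = (1040/37.5) / (891/25)
  = 27.7333 / 35.64 = 0.7782

F = 0.778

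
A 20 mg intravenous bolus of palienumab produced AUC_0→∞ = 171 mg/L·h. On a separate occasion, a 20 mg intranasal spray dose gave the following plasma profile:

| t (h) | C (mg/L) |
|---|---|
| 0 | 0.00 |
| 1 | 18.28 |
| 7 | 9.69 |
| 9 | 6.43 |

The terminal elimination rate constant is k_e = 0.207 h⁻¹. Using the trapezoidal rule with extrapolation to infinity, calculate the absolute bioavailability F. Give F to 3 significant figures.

F = 0.820

Trapezoidal AUC_0→9 (intranasal spray):
  [0→1]: (0.00+18.28)/2 × 1 = 9.14
  [1→7]: (18.28+9.69)/2 × 6 = 83.91
  [7→9]: (9.69+6.43)/2 × 2 = 16.12
  Sum = 109.17 mg/L·h
Tail: C_last/k_e = 6.43/0.207 = 31.063
AUC_0→∞ (intranasal spray) = 109.17 + 31.063 = 140.233 mg/L·h
F = (AUC_ev/D_ev)/(AUC_iv/D_iv) = (140.233/20)/(171/20) = 7.01165/8.55 = 0.8201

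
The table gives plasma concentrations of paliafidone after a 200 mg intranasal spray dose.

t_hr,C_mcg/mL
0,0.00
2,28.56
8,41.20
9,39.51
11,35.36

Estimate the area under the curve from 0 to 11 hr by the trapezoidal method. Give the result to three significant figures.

Trapezoidal AUC_0→11:
  [0→2]: (0.00+28.56)/2 × 2 = 28.56
  [2→8]: (28.56+41.20)/2 × 6 = 209.28
  [8→9]: (41.20+39.51)/2 × 1 = 40.355
  [9→11]: (39.51+35.36)/2 × 2 = 74.87
  Sum = 353.065 mcg/mL·hr

AUC = 353 mcg/mL·hr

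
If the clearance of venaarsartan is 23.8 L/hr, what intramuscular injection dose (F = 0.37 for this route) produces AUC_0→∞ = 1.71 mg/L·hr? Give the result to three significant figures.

Dose = 110 mg

Dose = CL × AUC_0→∞ / F
     = 23.8 × 1.71 / 0.37 = 109.995 mg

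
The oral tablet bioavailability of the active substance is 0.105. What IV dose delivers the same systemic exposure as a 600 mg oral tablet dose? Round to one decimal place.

Systemic exposure from an extravascular dose = F × D_ev, so the equivalent IV dose is F × D_ev.
D_iv = F × D_ev = 0.105 × 600 = 63 mg

D_iv = 63.0 mg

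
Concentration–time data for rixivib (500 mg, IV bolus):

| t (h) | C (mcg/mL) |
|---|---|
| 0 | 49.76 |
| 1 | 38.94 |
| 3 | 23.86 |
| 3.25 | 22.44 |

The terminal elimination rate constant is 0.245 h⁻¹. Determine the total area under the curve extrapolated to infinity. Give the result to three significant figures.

Trapezoidal AUC_0→3.25:
  [0→1]: (49.76+38.94)/2 × 1 = 44.35
  [1→3]: (38.94+23.86)/2 × 2 = 62.8
  [3→3.25]: (23.86+22.44)/2 × 0.25 = 5.7875
  Sum = 112.9375 mcg/mL·h
Extrapolated tail: C_last / k_e = 22.44 / 0.245 = 91.592
AUC_0→∞ = 112.9375 + 91.592 = 204.5295 mcg/mL·h

AUC = 205 mcg/mL·h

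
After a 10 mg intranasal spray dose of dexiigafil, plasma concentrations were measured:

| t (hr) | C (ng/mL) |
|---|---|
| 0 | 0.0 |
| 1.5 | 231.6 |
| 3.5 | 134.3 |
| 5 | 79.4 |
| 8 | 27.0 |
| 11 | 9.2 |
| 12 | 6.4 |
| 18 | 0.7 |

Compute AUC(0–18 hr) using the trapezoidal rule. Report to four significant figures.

AUC = 942.9 ng/mL·hr

Trapezoidal AUC_0→18:
  [0→1.5]: (0.0+231.6)/2 × 1.5 = 173.7
  [1.5→3.5]: (231.6+134.3)/2 × 2 = 365.9
  [3.5→5]: (134.3+79.4)/2 × 1.5 = 160.275
  [5→8]: (79.4+27.0)/2 × 3 = 159.6
  [8→11]: (27.0+9.2)/2 × 3 = 54.3
  [11→12]: (9.2+6.4)/2 × 1 = 7.8
  [12→18]: (6.4+0.7)/2 × 6 = 21.3
  Sum = 942.875 ng/mL·hr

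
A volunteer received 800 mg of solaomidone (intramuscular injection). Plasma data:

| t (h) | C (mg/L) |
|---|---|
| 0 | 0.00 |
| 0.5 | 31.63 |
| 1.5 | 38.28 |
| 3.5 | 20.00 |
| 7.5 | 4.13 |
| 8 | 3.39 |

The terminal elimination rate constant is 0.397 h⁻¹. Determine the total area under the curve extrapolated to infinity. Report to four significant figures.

Trapezoidal AUC_0→8:
  [0→0.5]: (0.00+31.63)/2 × 0.5 = 7.9075
  [0.5→1.5]: (31.63+38.28)/2 × 1 = 34.955
  [1.5→3.5]: (38.28+20.00)/2 × 2 = 58.28
  [3.5→7.5]: (20.00+4.13)/2 × 4 = 48.26
  [7.5→8]: (4.13+3.39)/2 × 0.5 = 1.88
  Sum = 151.2825 mg/L·h
Extrapolated tail: C_last / k_e = 3.39 / 0.397 = 8.539
AUC_0→∞ = 151.2825 + 8.539 = 159.8215 mg/L·h

AUC = 159.8 mg/L·h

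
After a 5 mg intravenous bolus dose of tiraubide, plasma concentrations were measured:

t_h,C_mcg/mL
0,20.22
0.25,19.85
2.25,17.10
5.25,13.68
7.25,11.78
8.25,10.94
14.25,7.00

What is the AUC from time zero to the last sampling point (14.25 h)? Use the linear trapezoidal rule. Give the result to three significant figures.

Trapezoidal AUC_0→14.25:
  [0→0.25]: (20.22+19.85)/2 × 0.25 = 5.00875
  [0.25→2.25]: (19.85+17.10)/2 × 2 = 36.95
  [2.25→5.25]: (17.10+13.68)/2 × 3 = 46.17
  [5.25→7.25]: (13.68+11.78)/2 × 2 = 25.46
  [7.25→8.25]: (11.78+10.94)/2 × 1 = 11.36
  [8.25→14.25]: (10.94+7.00)/2 × 6 = 53.82
  Sum = 178.76875 mcg/mL·h

AUC = 179 mcg/mL·h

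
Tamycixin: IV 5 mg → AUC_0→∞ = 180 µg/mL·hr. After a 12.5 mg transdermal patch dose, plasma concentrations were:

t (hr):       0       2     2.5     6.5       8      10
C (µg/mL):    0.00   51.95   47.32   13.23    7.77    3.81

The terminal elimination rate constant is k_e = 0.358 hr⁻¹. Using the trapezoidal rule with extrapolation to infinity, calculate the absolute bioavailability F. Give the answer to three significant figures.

F = 0.524

Trapezoidal AUC_0→10 (transdermal patch):
  [0→2]: (0.00+51.95)/2 × 2 = 51.95
  [2→2.5]: (51.95+47.32)/2 × 0.5 = 24.8175
  [2.5→6.5]: (47.32+13.23)/2 × 4 = 121.1
  [6.5→8]: (13.23+7.77)/2 × 1.5 = 15.75
  [8→10]: (7.77+3.81)/2 × 2 = 11.58
  Sum = 225.1975 µg/mL·hr
Tail: C_last/k_e = 3.81/0.358 = 10.642
AUC_0→∞ (transdermal patch) = 225.1975 + 10.642 = 235.8395 µg/mL·hr
F = (AUC_ev/D_ev)/(AUC_iv/D_iv) = (235.8395/12.5)/(180/5) = 18.86716/36 = 0.5241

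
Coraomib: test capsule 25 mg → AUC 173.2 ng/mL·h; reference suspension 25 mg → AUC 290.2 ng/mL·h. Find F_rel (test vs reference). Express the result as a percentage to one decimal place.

F_rel = (AUC_test/D_test) / (AUC_ref/D_ref)
      = (173.2/25) / (290.2/25)
      = 6.928 / 11.608 = 0.5968 = 59.68%

F_rel = 59.7%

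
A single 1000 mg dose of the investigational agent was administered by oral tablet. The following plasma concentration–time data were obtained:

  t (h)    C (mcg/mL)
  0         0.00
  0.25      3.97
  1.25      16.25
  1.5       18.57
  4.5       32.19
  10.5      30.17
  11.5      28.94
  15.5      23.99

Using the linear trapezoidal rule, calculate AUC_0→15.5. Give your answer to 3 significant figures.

Trapezoidal AUC_0→15.5:
  [0→0.25]: (0.00+3.97)/2 × 0.25 = 0.49625
  [0.25→1.25]: (3.97+16.25)/2 × 1 = 10.11
  [1.25→1.5]: (16.25+18.57)/2 × 0.25 = 4.3525
  [1.5→4.5]: (18.57+32.19)/2 × 3 = 76.14
  [4.5→10.5]: (32.19+30.17)/2 × 6 = 187.08
  [10.5→11.5]: (30.17+28.94)/2 × 1 = 29.555
  [11.5→15.5]: (28.94+23.99)/2 × 4 = 105.86
  Sum = 413.59375 mcg/mL·h

AUC = 414 mcg/mL·h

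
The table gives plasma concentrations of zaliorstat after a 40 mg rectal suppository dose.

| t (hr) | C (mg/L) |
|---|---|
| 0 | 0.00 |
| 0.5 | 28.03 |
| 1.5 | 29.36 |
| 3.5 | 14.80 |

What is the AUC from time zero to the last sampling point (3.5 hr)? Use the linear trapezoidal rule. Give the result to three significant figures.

AUC = 79.9 mg/L·hr

Trapezoidal AUC_0→3.5:
  [0→0.5]: (0.00+28.03)/2 × 0.5 = 7.0075
  [0.5→1.5]: (28.03+29.36)/2 × 1 = 28.695
  [1.5→3.5]: (29.36+14.80)/2 × 2 = 44.16
  Sum = 79.8625 mg/L·hr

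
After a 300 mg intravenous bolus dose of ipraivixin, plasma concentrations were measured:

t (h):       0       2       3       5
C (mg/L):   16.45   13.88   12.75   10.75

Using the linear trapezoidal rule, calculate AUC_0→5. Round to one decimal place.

AUC = 67.1 mg/L·h

Trapezoidal AUC_0→5:
  [0→2]: (16.45+13.88)/2 × 2 = 30.33
  [2→3]: (13.88+12.75)/2 × 1 = 13.315
  [3→5]: (12.75+10.75)/2 × 2 = 23.5
  Sum = 67.145 mg/L·h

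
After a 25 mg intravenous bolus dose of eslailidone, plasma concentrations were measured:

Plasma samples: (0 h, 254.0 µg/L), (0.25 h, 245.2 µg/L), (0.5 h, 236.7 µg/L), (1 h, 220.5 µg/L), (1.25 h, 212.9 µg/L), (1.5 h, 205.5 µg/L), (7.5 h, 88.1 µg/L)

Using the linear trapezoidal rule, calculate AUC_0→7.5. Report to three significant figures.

Trapezoidal AUC_0→7.5:
  [0→0.25]: (254.0+245.2)/2 × 0.25 = 62.4
  [0.25→0.5]: (245.2+236.7)/2 × 0.25 = 60.2375
  [0.5→1]: (236.7+220.5)/2 × 0.5 = 114.3
  [1→1.25]: (220.5+212.9)/2 × 0.25 = 54.175
  [1.25→1.5]: (212.9+205.5)/2 × 0.25 = 52.3
  [1.5→7.5]: (205.5+88.1)/2 × 6 = 880.8
  Sum = 1224.2125 µg/L·h

AUC = 1220 µg/L·h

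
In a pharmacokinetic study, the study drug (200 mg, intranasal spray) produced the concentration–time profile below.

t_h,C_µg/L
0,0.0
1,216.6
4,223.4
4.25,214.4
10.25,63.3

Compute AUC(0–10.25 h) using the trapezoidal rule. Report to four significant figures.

Trapezoidal AUC_0→10.25:
  [0→1]: (0.0+216.6)/2 × 1 = 108.3
  [1→4]: (216.6+223.4)/2 × 3 = 660.0
  [4→4.25]: (223.4+214.4)/2 × 0.25 = 54.725
  [4.25→10.25]: (214.4+63.3)/2 × 6 = 833.1
  Sum = 1656.125 µg/L·h

AUC = 1656 µg/L·h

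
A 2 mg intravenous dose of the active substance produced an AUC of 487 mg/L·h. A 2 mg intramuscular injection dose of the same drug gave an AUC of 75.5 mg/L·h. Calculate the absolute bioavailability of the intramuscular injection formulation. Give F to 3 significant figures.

F = 0.155

F = (AUC_ev / D_ev) / (AUC_iv / D_iv)
  = (75.5/2) / (487/2)
  = 37.75 / 243.5 = 0.1550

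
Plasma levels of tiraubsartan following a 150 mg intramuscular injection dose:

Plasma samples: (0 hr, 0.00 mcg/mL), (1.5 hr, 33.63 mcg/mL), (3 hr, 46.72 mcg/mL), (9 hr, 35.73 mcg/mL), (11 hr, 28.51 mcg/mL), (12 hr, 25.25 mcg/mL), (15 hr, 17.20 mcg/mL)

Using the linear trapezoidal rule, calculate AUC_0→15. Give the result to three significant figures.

Trapezoidal AUC_0→15:
  [0→1.5]: (0.00+33.63)/2 × 1.5 = 25.2225
  [1.5→3]: (33.63+46.72)/2 × 1.5 = 60.2625
  [3→9]: (46.72+35.73)/2 × 6 = 247.35
  [9→11]: (35.73+28.51)/2 × 2 = 64.24
  [11→12]: (28.51+25.25)/2 × 1 = 26.88
  [12→15]: (25.25+17.20)/2 × 3 = 63.675
  Sum = 487.63 mcg/mL·hr

AUC = 488 mcg/mL·hr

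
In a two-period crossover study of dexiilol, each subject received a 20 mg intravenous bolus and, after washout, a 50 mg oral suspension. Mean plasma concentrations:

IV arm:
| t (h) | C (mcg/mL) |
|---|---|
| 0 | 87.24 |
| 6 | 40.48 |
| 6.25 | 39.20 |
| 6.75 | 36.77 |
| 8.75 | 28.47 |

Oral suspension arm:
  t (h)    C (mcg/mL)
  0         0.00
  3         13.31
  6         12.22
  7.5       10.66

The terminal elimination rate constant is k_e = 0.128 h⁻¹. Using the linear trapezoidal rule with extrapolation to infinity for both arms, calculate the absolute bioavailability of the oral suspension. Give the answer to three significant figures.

F = 0.0907

Trapezoidal AUC_0→8.75 (IV):
  [0→6]: (87.24+40.48)/2 × 6 = 383.16
  [6→6.25]: (40.48+39.20)/2 × 0.25 = 9.96
  [6.25→6.75]: (39.20+36.77)/2 × 0.5 = 18.9925
  [6.75→8.75]: (36.77+28.47)/2 × 2 = 65.24
  Sum = 477.3525 mcg/mL·h
IV tail: 28.47/0.128 = 222.422; AUC_iv,0→∞ = 477.3525 + 222.422 = 699.7745 mcg/mL·h
Trapezoidal AUC_0→7.5 (oral suspension):
  [0→3]: (0.00+13.31)/2 × 3 = 19.965
  [3→6]: (13.31+12.22)/2 × 3 = 38.295
  [6→7.5]: (12.22+10.66)/2 × 1.5 = 17.16
  Sum = 75.42 mcg/mL·h
oral suspension tail: 10.66/0.128 = 83.281; AUC_ev,0→∞ = 75.42 + 83.281 = 158.701 mcg/mL·h
F = (AUC_ev/D_ev)/(AUC_iv/D_iv) = (158.701/50)/(699.7745/20) = 3.17402/34.988725 = 0.0907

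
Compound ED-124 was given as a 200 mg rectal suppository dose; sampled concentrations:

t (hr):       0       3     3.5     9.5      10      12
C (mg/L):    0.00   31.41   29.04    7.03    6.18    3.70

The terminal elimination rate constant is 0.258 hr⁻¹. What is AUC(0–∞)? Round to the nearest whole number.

AUC = 198 mg/L·hr

Trapezoidal AUC_0→12:
  [0→3]: (0.00+31.41)/2 × 3 = 47.115
  [3→3.5]: (31.41+29.04)/2 × 0.5 = 15.1125
  [3.5→9.5]: (29.04+7.03)/2 × 6 = 108.21
  [9.5→10]: (7.03+6.18)/2 × 0.5 = 3.3025
  [10→12]: (6.18+3.70)/2 × 2 = 9.88
  Sum = 183.62 mg/L·hr
Extrapolated tail: C_last / k_e = 3.70 / 0.258 = 14.341
AUC_0→∞ = 183.62 + 14.341 = 197.961 mg/L·hr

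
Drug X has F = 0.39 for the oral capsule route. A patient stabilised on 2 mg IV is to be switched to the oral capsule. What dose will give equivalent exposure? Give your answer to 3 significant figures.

D_oral = 5.13 mg

For equal systemic exposure: F × D_ev = D_iv
D_ev = D_iv / F = 2 / 0.39 = 5.12821 mg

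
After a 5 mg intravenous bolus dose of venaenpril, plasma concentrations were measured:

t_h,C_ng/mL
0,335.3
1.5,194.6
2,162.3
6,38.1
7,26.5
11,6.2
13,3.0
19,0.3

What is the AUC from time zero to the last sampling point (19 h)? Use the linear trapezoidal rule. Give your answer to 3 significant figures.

AUC = 1000 ng/mL·h

Trapezoidal AUC_0→19:
  [0→1.5]: (335.3+194.6)/2 × 1.5 = 397.425
  [1.5→2]: (194.6+162.3)/2 × 0.5 = 89.225
  [2→6]: (162.3+38.1)/2 × 4 = 400.8
  [6→7]: (38.1+26.5)/2 × 1 = 32.3
  [7→11]: (26.5+6.2)/2 × 4 = 65.4
  [11→13]: (6.2+3.0)/2 × 2 = 9.2
  [13→19]: (3.0+0.3)/2 × 6 = 9.9
  Sum = 1004.25 ng/mL·h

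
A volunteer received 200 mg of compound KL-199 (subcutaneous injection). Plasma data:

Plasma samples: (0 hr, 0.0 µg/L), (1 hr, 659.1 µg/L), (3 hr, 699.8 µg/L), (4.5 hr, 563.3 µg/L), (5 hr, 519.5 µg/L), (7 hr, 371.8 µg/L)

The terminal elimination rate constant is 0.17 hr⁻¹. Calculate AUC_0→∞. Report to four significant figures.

AUC = 5985 µg/L·hr

Trapezoidal AUC_0→7:
  [0→1]: (0.0+659.1)/2 × 1 = 329.55
  [1→3]: (659.1+699.8)/2 × 2 = 1358.9
  [3→4.5]: (699.8+563.3)/2 × 1.5 = 947.325
  [4.5→5]: (563.3+519.5)/2 × 0.5 = 270.7
  [5→7]: (519.5+371.8)/2 × 2 = 891.3
  Sum = 3797.775 µg/L·hr
Extrapolated tail: C_last / k_e = 371.8 / 0.17 = 2187.059
AUC_0→∞ = 3797.775 + 2187.059 = 5984.834 µg/L·hr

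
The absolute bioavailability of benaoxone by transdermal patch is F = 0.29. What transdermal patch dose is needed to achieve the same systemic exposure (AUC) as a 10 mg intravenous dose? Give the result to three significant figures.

For equal systemic exposure: F × D_ev = D_iv
D_ev = D_iv / F = 10 / 0.29 = 34.4828 mg

D_transdermal = 34.5 mg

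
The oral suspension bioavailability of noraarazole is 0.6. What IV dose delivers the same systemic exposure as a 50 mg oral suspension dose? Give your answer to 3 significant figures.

Systemic exposure from an extravascular dose = F × D_ev, so the equivalent IV dose is F × D_ev.
D_iv = F × D_ev = 0.6 × 50 = 30 mg

D_iv = 30.0 mg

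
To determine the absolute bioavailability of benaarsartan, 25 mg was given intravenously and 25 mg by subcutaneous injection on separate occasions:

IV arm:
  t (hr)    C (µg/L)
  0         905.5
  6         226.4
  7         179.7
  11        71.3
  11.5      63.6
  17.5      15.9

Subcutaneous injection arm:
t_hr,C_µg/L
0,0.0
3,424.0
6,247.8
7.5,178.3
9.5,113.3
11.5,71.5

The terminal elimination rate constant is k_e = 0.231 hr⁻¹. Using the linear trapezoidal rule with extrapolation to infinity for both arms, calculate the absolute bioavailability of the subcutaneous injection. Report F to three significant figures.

Trapezoidal AUC_0→17.5 (IV):
  [0→6]: (905.5+226.4)/2 × 6 = 3395.7
  [6→7]: (226.4+179.7)/2 × 1 = 203.05
  [7→11]: (179.7+71.3)/2 × 4 = 502.0
  [11→11.5]: (71.3+63.6)/2 × 0.5 = 33.725
  [11.5→17.5]: (63.6+15.9)/2 × 6 = 238.5
  Sum = 4372.975 µg/L·hr
IV tail: 15.9/0.231 = 68.831; AUC_iv,0→∞ = 4372.975 + 68.831 = 4441.806 µg/L·hr
Trapezoidal AUC_0→11.5 (subcutaneous injection):
  [0→3]: (0.0+424.0)/2 × 3 = 636.0
  [3→6]: (424.0+247.8)/2 × 3 = 1007.7
  [6→7.5]: (247.8+178.3)/2 × 1.5 = 319.575
  [7.5→9.5]: (178.3+113.3)/2 × 2 = 291.6
  [9.5→11.5]: (113.3+71.5)/2 × 2 = 184.8
  Sum = 2439.675 µg/L·hr
subcutaneous injection tail: 71.5/0.231 = 309.524; AUC_ev,0→∞ = 2439.675 + 309.524 = 2749.199 µg/L·hr
F = (AUC_ev/D_ev)/(AUC_iv/D_iv) = (2749.199/25)/(4441.806/25) = 109.96796/177.67224 = 0.6189

F = 0.619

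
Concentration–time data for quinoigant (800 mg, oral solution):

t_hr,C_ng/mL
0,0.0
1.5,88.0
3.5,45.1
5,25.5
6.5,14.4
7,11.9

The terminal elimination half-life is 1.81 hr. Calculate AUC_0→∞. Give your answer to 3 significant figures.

Trapezoidal AUC_0→7:
  [0→1.5]: (0.0+88.0)/2 × 1.5 = 66.0
  [1.5→3.5]: (88.0+45.1)/2 × 2 = 133.1
  [3.5→5]: (45.1+25.5)/2 × 1.5 = 52.95
  [5→6.5]: (25.5+14.4)/2 × 1.5 = 29.925
  [6.5→7]: (14.4+11.9)/2 × 0.5 = 6.575
  Sum = 288.55 ng/mL·hr
k_e = ln2 / t½ = 0.693147 / 1.81 = 0.3830 hr^-1
Extrapolated tail: C_last / k_e = 11.9 / 0.383 = 31.070
AUC_0→∞ = 288.55 + 31.070 = 319.62 ng/mL·hr

AUC = 320 ng/mL·hr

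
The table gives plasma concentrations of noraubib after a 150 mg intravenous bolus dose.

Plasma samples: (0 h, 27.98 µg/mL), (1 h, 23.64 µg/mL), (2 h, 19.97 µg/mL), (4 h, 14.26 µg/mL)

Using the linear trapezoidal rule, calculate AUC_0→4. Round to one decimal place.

Trapezoidal AUC_0→4:
  [0→1]: (27.98+23.64)/2 × 1 = 25.81
  [1→2]: (23.64+19.97)/2 × 1 = 21.805
  [2→4]: (19.97+14.26)/2 × 2 = 34.23
  Sum = 81.845 µg/mL·h

AUC = 81.8 µg/mL·h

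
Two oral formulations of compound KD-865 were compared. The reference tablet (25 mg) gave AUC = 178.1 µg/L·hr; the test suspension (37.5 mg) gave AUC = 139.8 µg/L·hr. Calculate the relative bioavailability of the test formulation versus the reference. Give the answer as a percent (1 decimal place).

F_rel = (AUC_test/D_test) / (AUC_ref/D_ref)
      = (139.8/37.5) / (178.1/25)
      = 3.728 / 7.124 = 0.5233 = 52.33%

F_rel = 52.3%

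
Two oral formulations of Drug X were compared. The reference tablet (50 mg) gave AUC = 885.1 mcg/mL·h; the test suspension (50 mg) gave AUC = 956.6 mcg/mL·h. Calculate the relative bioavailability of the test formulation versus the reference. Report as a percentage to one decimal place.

F_rel = (AUC_test/D_test) / (AUC_ref/D_ref)
      = (956.6/50) / (885.1/50)
      = 19.132 / 17.702 = 1.0808 = 108.08%

F_rel = 108.1%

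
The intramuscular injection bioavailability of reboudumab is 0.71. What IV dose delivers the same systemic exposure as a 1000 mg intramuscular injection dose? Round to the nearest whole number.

Systemic exposure from an extravascular dose = F × D_ev, so the equivalent IV dose is F × D_ev.
D_iv = F × D_ev = 0.71 × 1000 = 710 mg

D_iv = 710 mg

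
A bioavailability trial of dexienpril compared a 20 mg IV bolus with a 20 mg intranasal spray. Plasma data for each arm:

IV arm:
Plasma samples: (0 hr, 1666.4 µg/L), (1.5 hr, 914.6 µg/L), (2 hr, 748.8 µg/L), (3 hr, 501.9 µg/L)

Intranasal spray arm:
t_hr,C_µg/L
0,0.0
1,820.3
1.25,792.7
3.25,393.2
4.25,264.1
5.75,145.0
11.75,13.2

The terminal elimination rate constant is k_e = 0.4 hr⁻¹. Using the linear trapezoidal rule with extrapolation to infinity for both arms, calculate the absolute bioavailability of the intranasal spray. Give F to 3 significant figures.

Trapezoidal AUC_0→3 (IV):
  [0→1.5]: (1666.4+914.6)/2 × 1.5 = 1935.75
  [1.5→2]: (914.6+748.8)/2 × 0.5 = 415.85
  [2→3]: (748.8+501.9)/2 × 1 = 625.35
  Sum = 2976.95 µg/L·hr
IV tail: 501.9/0.4 = 1254.750; AUC_iv,0→∞ = 2976.95 + 1254.750 = 4231.7 µg/L·hr
Trapezoidal AUC_0→11.75 (intranasal spray):
  [0→1]: (0.0+820.3)/2 × 1 = 410.15
  [1→1.25]: (820.3+792.7)/2 × 0.25 = 201.625
  [1.25→3.25]: (792.7+393.2)/2 × 2 = 1185.9
  [3.25→4.25]: (393.2+264.1)/2 × 1 = 328.65
  [4.25→5.75]: (264.1+145.0)/2 × 1.5 = 306.825
  [5.75→11.75]: (145.0+13.2)/2 × 6 = 474.6
  Sum = 2907.75 µg/L·hr
intranasal spray tail: 13.2/0.4 = 33.000; AUC_ev,0→∞ = 2907.75 + 33.000 = 2940.75 µg/L·hr
F = (AUC_ev/D_ev)/(AUC_iv/D_iv) = (2940.75/20)/(4231.7/20) = 147.0375/211.585 = 0.6949

F = 0.695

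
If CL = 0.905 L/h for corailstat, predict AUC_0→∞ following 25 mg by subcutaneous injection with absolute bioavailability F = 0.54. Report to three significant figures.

AUC_0→∞ = F × Dose / CL
        = 0.54 × 25 / 0.905 = 14.9171 mg/L·h

AUC = 14.9 mg/L·h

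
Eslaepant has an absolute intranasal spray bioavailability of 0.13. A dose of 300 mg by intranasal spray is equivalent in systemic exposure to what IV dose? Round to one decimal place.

D_iv = 39.0 mg

Systemic exposure from an extravascular dose = F × D_ev, so the equivalent IV dose is F × D_ev.
D_iv = F × D_ev = 0.13 × 300 = 39 mg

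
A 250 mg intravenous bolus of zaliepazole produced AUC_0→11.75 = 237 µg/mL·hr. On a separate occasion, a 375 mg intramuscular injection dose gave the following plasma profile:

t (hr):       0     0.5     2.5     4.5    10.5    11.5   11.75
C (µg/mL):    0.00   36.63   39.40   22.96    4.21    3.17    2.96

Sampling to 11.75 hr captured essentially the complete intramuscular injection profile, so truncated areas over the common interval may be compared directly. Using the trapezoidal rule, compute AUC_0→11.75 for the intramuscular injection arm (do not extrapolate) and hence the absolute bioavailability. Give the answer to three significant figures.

F = 0.657

Trapezoidal AUC_0→11.75 (intramuscular injection):
  [0→0.5]: (0.00+36.63)/2 × 0.5 = 9.1575
  [0.5→2.5]: (36.63+39.40)/2 × 2 = 76.03
  [2.5→4.5]: (39.40+22.96)/2 × 2 = 62.36
  [4.5→10.5]: (22.96+4.21)/2 × 6 = 81.51
  [10.5→11.5]: (4.21+3.17)/2 × 1 = 3.69
  [11.5→11.75]: (3.17+2.96)/2 × 0.25 = 0.76625
  Sum = 233.51375 µg/mL·hr
F = (AUC_ev/D_ev)/(AUC_iv/D_iv) = (233.51375/375)/(237/250) = 0.622703/0.948 = 0.6569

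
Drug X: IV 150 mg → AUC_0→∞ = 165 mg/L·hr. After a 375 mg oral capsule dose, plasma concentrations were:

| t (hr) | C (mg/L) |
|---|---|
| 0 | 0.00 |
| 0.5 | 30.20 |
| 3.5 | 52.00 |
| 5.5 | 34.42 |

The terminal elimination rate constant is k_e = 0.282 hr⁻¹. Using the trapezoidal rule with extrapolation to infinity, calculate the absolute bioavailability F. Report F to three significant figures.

F = 0.823

Trapezoidal AUC_0→5.5 (oral capsule):
  [0→0.5]: (0.00+30.20)/2 × 0.5 = 7.55
  [0.5→3.5]: (30.20+52.00)/2 × 3 = 123.3
  [3.5→5.5]: (52.00+34.42)/2 × 2 = 86.42
  Sum = 217.27 mg/L·hr
Tail: C_last/k_e = 34.42/0.282 = 122.057
AUC_0→∞ (oral capsule) = 217.27 + 122.057 = 339.327 mg/L·hr
F = (AUC_ev/D_ev)/(AUC_iv/D_iv) = (339.327/375)/(165/150) = 0.904872/1.1 = 0.8226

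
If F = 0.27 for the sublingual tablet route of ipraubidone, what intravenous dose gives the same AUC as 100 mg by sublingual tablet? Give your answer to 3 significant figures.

Systemic exposure from an extravascular dose = F × D_ev, so the equivalent IV dose is F × D_ev.
D_iv = F × D_ev = 0.27 × 100 = 27 mg

D_iv = 27.0 mg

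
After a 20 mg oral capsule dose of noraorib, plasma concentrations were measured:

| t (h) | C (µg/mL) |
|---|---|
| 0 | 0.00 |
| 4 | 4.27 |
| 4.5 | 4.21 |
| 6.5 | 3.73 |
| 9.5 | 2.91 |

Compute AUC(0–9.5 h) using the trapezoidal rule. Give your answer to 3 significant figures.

AUC = 28.6 µg/mL·h

Trapezoidal AUC_0→9.5:
  [0→4]: (0.00+4.27)/2 × 4 = 8.54
  [4→4.5]: (4.27+4.21)/2 × 0.5 = 2.12
  [4.5→6.5]: (4.21+3.73)/2 × 2 = 7.94
  [6.5→9.5]: (3.73+2.91)/2 × 3 = 9.96
  Sum = 28.56 µg/mL·h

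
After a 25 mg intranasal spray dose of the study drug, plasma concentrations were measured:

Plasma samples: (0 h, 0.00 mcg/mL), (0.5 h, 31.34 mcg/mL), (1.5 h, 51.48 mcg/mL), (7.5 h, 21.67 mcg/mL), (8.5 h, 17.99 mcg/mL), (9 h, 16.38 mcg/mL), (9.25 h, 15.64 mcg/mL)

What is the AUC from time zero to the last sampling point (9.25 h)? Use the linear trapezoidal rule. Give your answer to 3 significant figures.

Trapezoidal AUC_0→9.25:
  [0→0.5]: (0.00+31.34)/2 × 0.5 = 7.835
  [0.5→1.5]: (31.34+51.48)/2 × 1 = 41.41
  [1.5→7.5]: (51.48+21.67)/2 × 6 = 219.45
  [7.5→8.5]: (21.67+17.99)/2 × 1 = 19.83
  [8.5→9]: (17.99+16.38)/2 × 0.5 = 8.5925
  [9→9.25]: (16.38+15.64)/2 × 0.25 = 4.0025
  Sum = 301.12 mcg/mL·h

AUC = 301 mcg/mL·h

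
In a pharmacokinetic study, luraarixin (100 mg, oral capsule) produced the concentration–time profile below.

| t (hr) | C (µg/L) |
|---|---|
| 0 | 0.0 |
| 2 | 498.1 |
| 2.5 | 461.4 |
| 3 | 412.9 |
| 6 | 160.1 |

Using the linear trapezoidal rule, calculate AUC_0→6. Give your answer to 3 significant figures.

Trapezoidal AUC_0→6:
  [0→2]: (0.0+498.1)/2 × 2 = 498.1
  [2→2.5]: (498.1+461.4)/2 × 0.5 = 239.875
  [2.5→3]: (461.4+412.9)/2 × 0.5 = 218.575
  [3→6]: (412.9+160.1)/2 × 3 = 859.5
  Sum = 1816.05 µg/L·hr

AUC = 1820 µg/L·hr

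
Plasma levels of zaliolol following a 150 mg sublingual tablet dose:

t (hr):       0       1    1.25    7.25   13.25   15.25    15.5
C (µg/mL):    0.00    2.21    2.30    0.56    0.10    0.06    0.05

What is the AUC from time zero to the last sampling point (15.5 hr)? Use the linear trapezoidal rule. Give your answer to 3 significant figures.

AUC = 12.4 µg/mL·hr

Trapezoidal AUC_0→15.5:
  [0→1]: (0.00+2.21)/2 × 1 = 1.105
  [1→1.25]: (2.21+2.30)/2 × 0.25 = 0.56375
  [1.25→7.25]: (2.30+0.56)/2 × 6 = 8.58
  [7.25→13.25]: (0.56+0.10)/2 × 6 = 1.98
  [13.25→15.25]: (0.10+0.06)/2 × 2 = 0.16
  [15.25→15.5]: (0.06+0.05)/2 × 0.25 = 0.01375
  Sum = 12.4025 µg/mL·hr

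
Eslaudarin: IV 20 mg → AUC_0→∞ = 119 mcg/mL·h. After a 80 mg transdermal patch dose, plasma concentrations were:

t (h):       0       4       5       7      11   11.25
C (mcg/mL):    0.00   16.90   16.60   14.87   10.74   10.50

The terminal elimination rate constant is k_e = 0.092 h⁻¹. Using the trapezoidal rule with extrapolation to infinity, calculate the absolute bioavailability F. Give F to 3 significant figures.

F = 0.525

Trapezoidal AUC_0→11.25 (transdermal patch):
  [0→4]: (0.00+16.90)/2 × 4 = 33.8
  [4→5]: (16.90+16.60)/2 × 1 = 16.75
  [5→7]: (16.60+14.87)/2 × 2 = 31.47
  [7→11]: (14.87+10.74)/2 × 4 = 51.22
  [11→11.25]: (10.74+10.50)/2 × 0.25 = 2.655
  Sum = 135.895 mcg/mL·h
Tail: C_last/k_e = 10.50/0.092 = 114.130
AUC_0→∞ (transdermal patch) = 135.895 + 114.130 = 250.025 mcg/mL·h
F = (AUC_ev/D_ev)/(AUC_iv/D_iv) = (250.025/80)/(119/20) = 3.1253125/5.95 = 0.5253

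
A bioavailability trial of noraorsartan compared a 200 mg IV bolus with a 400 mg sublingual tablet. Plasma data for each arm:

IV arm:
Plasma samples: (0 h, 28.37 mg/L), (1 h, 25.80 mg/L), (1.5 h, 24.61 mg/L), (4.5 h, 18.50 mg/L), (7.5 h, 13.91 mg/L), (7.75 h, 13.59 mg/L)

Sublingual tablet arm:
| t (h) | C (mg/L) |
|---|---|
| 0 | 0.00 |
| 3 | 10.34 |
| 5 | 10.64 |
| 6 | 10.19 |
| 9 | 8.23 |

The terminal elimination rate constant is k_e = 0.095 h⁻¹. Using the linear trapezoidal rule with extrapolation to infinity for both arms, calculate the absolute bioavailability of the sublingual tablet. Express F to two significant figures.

Trapezoidal AUC_0→7.75 (IV):
  [0→1]: (28.37+25.80)/2 × 1 = 27.085
  [1→1.5]: (25.80+24.61)/2 × 0.5 = 12.6025
  [1.5→4.5]: (24.61+18.50)/2 × 3 = 64.665
  [4.5→7.5]: (18.50+13.91)/2 × 3 = 48.615
  [7.5→7.75]: (13.91+13.59)/2 × 0.25 = 3.4375
  Sum = 156.405 mg/L·h
IV tail: 13.59/0.095 = 143.053; AUC_iv,0→∞ = 156.405 + 143.053 = 299.458 mg/L·h
Trapezoidal AUC_0→9 (sublingual tablet):
  [0→3]: (0.00+10.34)/2 × 3 = 15.51
  [3→5]: (10.34+10.64)/2 × 2 = 20.98
  [5→6]: (10.64+10.19)/2 × 1 = 10.415
  [6→9]: (10.19+8.23)/2 × 3 = 27.63
  Sum = 74.535 mg/L·h
sublingual tablet tail: 8.23/0.095 = 86.632; AUC_ev,0→∞ = 74.535 + 86.632 = 161.167 mg/L·h
F = (AUC_ev/D_ev)/(AUC_iv/D_iv) = (161.167/400)/(299.458/200) = 0.4029175/1.49729 = 0.2691

F = 0.27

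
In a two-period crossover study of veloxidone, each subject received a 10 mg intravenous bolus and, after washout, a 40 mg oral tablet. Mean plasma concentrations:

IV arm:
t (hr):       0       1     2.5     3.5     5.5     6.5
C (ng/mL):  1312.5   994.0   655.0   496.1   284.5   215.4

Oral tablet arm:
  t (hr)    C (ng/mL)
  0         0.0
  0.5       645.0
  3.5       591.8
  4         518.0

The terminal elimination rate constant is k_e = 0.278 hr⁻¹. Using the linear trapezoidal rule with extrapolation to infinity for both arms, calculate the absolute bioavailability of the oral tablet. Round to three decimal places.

Trapezoidal AUC_0→6.5 (IV):
  [0→1]: (1312.5+994.0)/2 × 1 = 1153.25
  [1→2.5]: (994.0+655.0)/2 × 1.5 = 1236.75
  [2.5→3.5]: (655.0+496.1)/2 × 1 = 575.55
  [3.5→5.5]: (496.1+284.5)/2 × 2 = 780.6
  [5.5→6.5]: (284.5+215.4)/2 × 1 = 249.95
  Sum = 3996.1 ng/mL·hr
IV tail: 215.4/0.278 = 774.820; AUC_iv,0→∞ = 3996.1 + 774.820 = 4770.92 ng/mL·hr
Trapezoidal AUC_0→4 (oral tablet):
  [0→0.5]: (0.0+645.0)/2 × 0.5 = 161.25
  [0.5→3.5]: (645.0+591.8)/2 × 3 = 1855.2
  [3.5→4]: (591.8+518.0)/2 × 0.5 = 277.45
  Sum = 2293.9 ng/mL·hr
oral tablet tail: 518.0/0.278 = 1863.309; AUC_ev,0→∞ = 2293.9 + 1863.309 = 4157.209 ng/mL·hr
F = (AUC_ev/D_ev)/(AUC_iv/D_iv) = (4157.209/40)/(4770.92/10) = 103.93/477.092 = 0.2178

F = 0.218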